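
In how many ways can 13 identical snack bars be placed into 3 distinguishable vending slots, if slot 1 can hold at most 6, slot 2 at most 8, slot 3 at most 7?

41

By stars and bars, unrestricted non-negative solutions to x_1+…+x_3 = 13 number C(13+2,2) = 105.
Subtract solutions that violate a single cap (substitute x_i' = x_i − (cap_i+1)): x_1 ≥ 7 gives C(8,2) = 28; x_2 ≥ 9 gives C(6,2) = 15; x_3 ≥ 8 gives C(7,2) = 21. Together 64.
No two caps can be exceeded simultaneously, so the pair terms are all 0.
By inclusion–exclusion the count is 105 − 64 + 0 = 41.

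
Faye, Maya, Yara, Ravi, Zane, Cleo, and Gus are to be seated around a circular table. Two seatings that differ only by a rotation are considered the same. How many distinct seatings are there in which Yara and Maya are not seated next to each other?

Without the restriction there are (6)! = 720 seatings.
Those with Yara next to Maya: fuse the pair into one unit and seat 6 units around a circle — 2·(5)! = 240.
Subtracting, 720 − 240 = 480.

480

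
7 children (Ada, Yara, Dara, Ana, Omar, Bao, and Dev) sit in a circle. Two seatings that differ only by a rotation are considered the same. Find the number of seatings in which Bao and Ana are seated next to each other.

Treat {Bao, Ana} as one unit (2 internal orders) and seat the resulting 6 units around the table: (5)! circular arrangements.
So 2 × (5)! = 2 × 120 = 240.

240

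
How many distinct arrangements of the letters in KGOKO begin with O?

Fix O in the first position and arrange the remaining 4 letters.
Those 4 letters have K appearing twice, giving (4)!/(2!) = 12.

12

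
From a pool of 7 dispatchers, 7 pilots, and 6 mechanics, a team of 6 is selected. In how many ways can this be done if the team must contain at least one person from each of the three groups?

32340

Total 6-person selections from all 20: C(20,6) = 38760.
Subtract selections that omit an entire group: no dispatchers → C(13,6) = 1716; no pilots → C(13,6) = 1716; no mechanics → C(14,6) = 3003.
Add back selections omitting two groups (i.e. drawn from a single group): C(7,6) + C(7,6) + C(6,6) = 15.
By inclusion–exclusion: 38760 − 6435 + 15 = 32340.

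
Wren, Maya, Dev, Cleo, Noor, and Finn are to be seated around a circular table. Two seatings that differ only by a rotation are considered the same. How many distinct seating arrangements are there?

Around a circle, 6 distinct people have 6!/6 = (5)! = 120 rotationally distinct seatings.

120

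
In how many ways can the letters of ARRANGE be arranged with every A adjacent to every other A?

Treat the 2 copies of A as a single block. The multiset to arrange is then {AA, E, G, N, R, R}, 6 items in all.
That gives (6)!/(2!) = 360 arrangements.

360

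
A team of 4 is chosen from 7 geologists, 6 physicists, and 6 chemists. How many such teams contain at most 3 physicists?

3861

Split by how many physicists are chosen (0 through 3).
Sum: C(6,0)·C(13,4) + C(6,1)·C(13,3) + C(6,2)·C(13,2) + C(6,3)·C(13,1) = 715 + 1716 + 1170 + 260 = 3861.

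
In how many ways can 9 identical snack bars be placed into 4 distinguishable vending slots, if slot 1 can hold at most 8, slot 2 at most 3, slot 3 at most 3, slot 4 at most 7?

107

Ignoring the caps, the number of non-negative solutions to x_1+…+x_4 = 9 is C(12,3) = 220.
Subtract solutions that violate a single cap (substitute x_i' = x_i − (cap_i+1)): x_1 ≥ 9 gives C(3,3) = 1; x_2 ≥ 4 gives C(8,3) = 56; x_3 ≥ 4 gives C(8,3) = 56; x_4 ≥ 8 gives C(4,3) = 4. Together 117.
Add back pairs where two caps are both exceeded: 0 + 0 + 0 + 4 + 0 + 0 = 4.
By inclusion–exclusion the count is 220 − 117 + 4 = 107.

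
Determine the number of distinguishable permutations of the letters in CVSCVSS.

Letter multiplicities in CVSCVSS: C×2, S×3, V×2.
So there are 7! / (3!·2!·2!) = 210 distinguishable arrangements.

210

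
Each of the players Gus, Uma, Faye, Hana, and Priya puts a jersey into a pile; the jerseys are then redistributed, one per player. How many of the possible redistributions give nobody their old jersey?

44

Let Aᵢ be the assignments in which player i gets their old jersey. We want the size of the complement of A₁∪…∪A_5.
By inclusion–exclusion this is Σ_{j=0}^{5} (−1)^j C(5,j)·(5−j)!.
Computing: 120 − 120 + 60 − 20 + 5 − 1 = 44.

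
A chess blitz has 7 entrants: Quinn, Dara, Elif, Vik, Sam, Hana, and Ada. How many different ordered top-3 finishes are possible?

There are 7 choices for 1st place, 6 for 2nd, and 5 for 3rd.
That gives 7 × 6 × 5 = 210.

210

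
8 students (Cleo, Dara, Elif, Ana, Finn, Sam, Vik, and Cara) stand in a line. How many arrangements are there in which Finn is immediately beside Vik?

Glue Finn and Vik into one block (2 internal orders), leaving 7 units to arrange in a row.
So the count is 2·(7)! = 10080.

10080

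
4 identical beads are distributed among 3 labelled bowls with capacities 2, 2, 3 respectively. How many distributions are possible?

8

By stars and bars, unrestricted non-negative solutions to x_1+…+x_3 = 4 number C(4+2,2) = 15.
Subtract solutions that violate a single cap (substitute x_i' = x_i − (cap_i+1)): x_1 ≥ 3 gives C(3,2) = 3; x_2 ≥ 3 gives C(3,2) = 3; x_3 ≥ 4 gives C(2,2) = 1. Together 7.
No two caps can be exceeded simultaneously, so the pair terms are all 0.
By inclusion–exclusion the count is 15 − 7 + 0 = 8.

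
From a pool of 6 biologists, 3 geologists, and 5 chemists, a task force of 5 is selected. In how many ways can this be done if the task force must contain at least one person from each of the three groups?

Total 5-person selections from all 14: C(14,5) = 2002.
Subtract selections that omit an entire group: no biologists → C(8,5) = 56; no geologists → C(11,5) = 462; no chemists → C(9,5) = 126.
Add back selections omitting two groups (i.e. drawn from a single group): C(6,5) + C(3,5) + C(5,5) = 7.
By inclusion–exclusion: 2002 − 644 + 7 = 1365.

1365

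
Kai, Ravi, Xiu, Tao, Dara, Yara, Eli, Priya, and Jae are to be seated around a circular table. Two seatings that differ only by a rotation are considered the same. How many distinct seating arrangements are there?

40320

Seat Kai anywhere (absorbing the rotational symmetry), then permute the other 8: (8)! = 40320.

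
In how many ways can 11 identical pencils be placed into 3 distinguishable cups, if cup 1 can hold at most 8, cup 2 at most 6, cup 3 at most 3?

Without the upper bounds there are C(13,2) = 78 ways to split 11 among 3 cups.
Subtract solutions that violate a single cap (substitute x_i' = x_i − (cap_i+1)): x_1 ≥ 9 gives C(4,2) = 6; x_2 ≥ 7 gives C(6,2) = 15; x_3 ≥ 4 gives C(9,2) = 36. Together 57.
Add back pairs where two caps are both exceeded: 0 + 0 + 1 = 1.
By inclusion–exclusion the count is 78 − 57 + 1 = 22.

22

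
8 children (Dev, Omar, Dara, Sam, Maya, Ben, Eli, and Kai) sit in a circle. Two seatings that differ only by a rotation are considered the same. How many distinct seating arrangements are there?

Around a circle, 8 distinct people have 8!/8 = (7)! = 5040 rotationally distinct seatings.

5040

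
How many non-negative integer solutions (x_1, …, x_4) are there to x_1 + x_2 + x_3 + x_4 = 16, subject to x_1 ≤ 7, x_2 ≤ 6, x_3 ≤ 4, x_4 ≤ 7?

Ignoring the caps, the number of non-negative solutions to x_1+…+x_4 = 16 is C(19,3) = 969.
Subtract solutions that violate a single cap (substitute x_i' = x_i − (cap_i+1)): x_1 ≥ 8 gives C(11,3) = 165; x_2 ≥ 7 gives C(12,3) = 220; x_3 ≥ 5 gives C(14,3) = 364; x_4 ≥ 8 gives C(11,3) = 165. Together 914.
Add back pairs where two caps are both exceeded: 4 + 20 + 1 + 35 + 4 + 20 = 84.
By inclusion–exclusion the count is 969 − 914 + 84 = 139.

139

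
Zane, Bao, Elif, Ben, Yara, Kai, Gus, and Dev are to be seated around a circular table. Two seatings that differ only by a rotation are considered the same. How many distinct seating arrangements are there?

Around a circle, 8 distinct people have 8!/8 = (7)! = 5040 rotationally distinct seatings.

5040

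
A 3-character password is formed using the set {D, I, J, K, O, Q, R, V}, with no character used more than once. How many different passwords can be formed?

336

With no repetition, fill the 3 characters in order: 8 choices, then 7, down to 6.
That product is 8 × 7 × 6 = 336.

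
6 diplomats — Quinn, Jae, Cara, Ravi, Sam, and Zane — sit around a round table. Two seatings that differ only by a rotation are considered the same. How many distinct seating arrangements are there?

Around a circle, 6 distinct people have 6!/6 = (5)! = 120 rotationally distinct seatings.

120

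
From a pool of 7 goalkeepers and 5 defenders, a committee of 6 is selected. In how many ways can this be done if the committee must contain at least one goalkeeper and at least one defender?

917

With no constraint there are C(12,6) = 924 possible selections.
Selections missing a whole group: no goalkeepers → C(5,6) = 0; no defenders → C(7,6) = 7.
Both groups omitted at once is impossible, so 924 − 7 = 917.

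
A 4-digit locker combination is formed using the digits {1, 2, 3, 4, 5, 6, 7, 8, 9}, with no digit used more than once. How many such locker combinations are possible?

With no repetition, fill the 4 digits in order: 9 choices, then 8, down to 6.
9 × 8 × 7 × 6 = 3024.

3024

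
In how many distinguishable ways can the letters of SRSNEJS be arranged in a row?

SRSNEJS has 7 letters with S appearing 3 times.
So there are 7! / (3!) = 840 distinguishable arrangements.

840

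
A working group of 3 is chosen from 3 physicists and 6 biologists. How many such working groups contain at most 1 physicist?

65

Split by how many physicists are chosen (0 through 1).
Sum: C(3,0)·C(6,3) + C(3,1)·C(6,2) = 20 + 45 = 65.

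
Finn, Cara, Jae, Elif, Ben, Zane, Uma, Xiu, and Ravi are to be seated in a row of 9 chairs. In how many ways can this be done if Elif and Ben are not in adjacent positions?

282240

Of the 9! = 362880 arrangements, those with Elif and Ben adjacent number 2 × 8! = 80640 (treat the pair as a block with 2 internal orders).
So 362880 − 80640 = 282240 arrangements keep them apart.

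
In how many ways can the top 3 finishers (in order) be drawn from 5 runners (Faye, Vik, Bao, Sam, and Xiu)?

This is an ordered selection of 3 from 5: P(5,3).
That gives 5 × 4 × 3 = 60.

60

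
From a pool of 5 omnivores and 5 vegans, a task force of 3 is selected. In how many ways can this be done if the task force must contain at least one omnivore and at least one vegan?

With no constraint there are C(10,3) = 120 possible selections.
Subtract selections that omit an entire group: no omnivores → C(5,3) = 10; no vegans → C(5,3) = 10.
Both groups omitted at once is impossible, so 120 − 20 = 100.

100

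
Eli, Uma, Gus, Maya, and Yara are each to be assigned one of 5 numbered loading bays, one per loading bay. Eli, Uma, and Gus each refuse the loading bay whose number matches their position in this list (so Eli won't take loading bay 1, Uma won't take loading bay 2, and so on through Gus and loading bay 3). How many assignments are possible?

64

Let Aᵢ (for i ∈ {1, 2, 3}) be the placements that put person i in their forbidden loading bay. Any j of these fix j positions, leaving (5−j)! ways to fill the rest, and there are C(3,j) ways to pick which j.
By inclusion–exclusion, the number of valid placements is Σ_{j=0}^{3} (−1)^j C(3,j)·(5−j)!.
Computing: 120 − 72 + 18 − 2 = 64.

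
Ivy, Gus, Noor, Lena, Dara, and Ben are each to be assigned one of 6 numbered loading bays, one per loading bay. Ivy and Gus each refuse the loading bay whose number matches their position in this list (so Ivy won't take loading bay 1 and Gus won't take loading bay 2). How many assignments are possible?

504

Let Aᵢ (for i ∈ {1, 2}) be the placements that put person i in their forbidden loading bay. Any j of these fix j positions, leaving (6−j)! ways to fill the rest, and there are C(2,j) ways to pick which j.
By inclusion–exclusion, the number of valid placements is Σ_{j=0}^{2} (−1)^j C(2,j)·(6−j)!.
Computing: 720 − 240 + 24 = 504.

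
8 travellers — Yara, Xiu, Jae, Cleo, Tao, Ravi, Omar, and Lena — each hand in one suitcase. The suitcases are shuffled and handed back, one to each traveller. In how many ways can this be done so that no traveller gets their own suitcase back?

Count assignments avoiding every fixed point. For any j of the 8 travellers fixed to their own suitcase, the other 8−j can be arranged in (8−j)! ways.
By inclusion–exclusion this is Σ_{j=0}^{8} (−1)^j C(8,j)·(8−j)!.
Computing: 40320 − 40320 + 20160 − 6720 + 1680 − 336 + 56 − 8 + 1 = 14833.

14833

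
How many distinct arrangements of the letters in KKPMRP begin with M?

With the first slot taken by M, it remains to arrange the other 5 letters (KKPRP).
Those 5 letters have K appearing twice and P appearing twice, giving (5)!/(2!·2!) = 30.

30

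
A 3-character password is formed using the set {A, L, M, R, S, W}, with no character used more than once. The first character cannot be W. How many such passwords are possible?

100

The first character has 6−1 = 5 choices (anything except W).
The remaining 2 characters are filled from the other 5 symbols without repetition: 5 × 4 = 20.
Total: 5 × 20 = 100.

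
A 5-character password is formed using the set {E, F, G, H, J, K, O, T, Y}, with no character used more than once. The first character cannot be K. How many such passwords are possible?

13440

The first character has 9−1 = 8 choices (anything except K).
The remaining 4 characters are filled from the other 8 symbols without repetition: 8 × 7 × 6 × 5 = 1680.
Total: 8 × 1680 = 13440.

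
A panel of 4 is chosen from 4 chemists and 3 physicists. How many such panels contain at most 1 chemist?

4

Split by how many chemists are chosen (0 through 1).
Sum: C(4,0)·C(3,4) + C(4,1)·C(3,3) = 0 + 4 = 4.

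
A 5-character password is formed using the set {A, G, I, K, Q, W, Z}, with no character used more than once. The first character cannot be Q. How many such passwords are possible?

2160

The first character has 7−1 = 6 choices (anything except Q).
The remaining 4 characters are filled from the other 6 symbols without repetition: 6 × 5 × 4 × 3 = 360.
Total: 6 × 360 = 2160.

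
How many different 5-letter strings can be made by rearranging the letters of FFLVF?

FFLVF has 5 letters with F appearing 3 times.
Dividing 5! = 120 by 3! = 6 for the repeated letters gives 20.

20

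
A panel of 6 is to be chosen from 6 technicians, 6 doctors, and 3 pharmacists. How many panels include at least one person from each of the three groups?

Total 6-person selections from all 15: C(15,6) = 5005.
Selections missing a whole group: no technicians → C(9,6) = 84; no doctors → C(9,6) = 84; no pharmacists → C(12,6) = 924.
Add back selections omitting two groups (i.e. drawn from a single group): C(6,6) + C(6,6) + C(3,6) = 2.
By inclusion–exclusion: 5005 − 1092 + 2 = 3915.

3915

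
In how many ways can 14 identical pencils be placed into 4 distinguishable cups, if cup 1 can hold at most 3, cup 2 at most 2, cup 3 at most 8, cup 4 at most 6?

42

Without the upper bounds there are C(17,3) = 680 ways to split 14 among 4 cups.
Subtract solutions that violate a single cap (substitute x_i' = x_i − (cap_i+1)): x_1 ≥ 4 gives C(13,3) = 286; x_2 ≥ 3 gives C(14,3) = 364; x_3 ≥ 9 gives C(8,3) = 56; x_4 ≥ 7 gives C(10,3) = 120. Together 826.
Add back pairs where two caps are both exceeded: 120 + 4 + 20 + 10 + 35 + 0 = 189.
Subtract triples: 0 + 1 + 0 + 0 = 1.
By inclusion–exclusion the count is 680 − 826 + 189 − 1 = 42.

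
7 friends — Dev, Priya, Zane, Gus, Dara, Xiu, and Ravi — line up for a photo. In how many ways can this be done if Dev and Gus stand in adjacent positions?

Place the 5 others and the Dev-Gus pair as 6 objects in a line; the pair has 2 internal arrangements.
That gives 2 × 6! = 2 × 720 = 1440.

1440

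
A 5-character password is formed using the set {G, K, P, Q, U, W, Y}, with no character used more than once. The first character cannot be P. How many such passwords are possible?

The first character has 7−1 = 6 choices (anything except P).
The remaining 4 characters are filled from the other 6 symbols without repetition: 6 × 5 × 4 × 3 = 360.
Total: 6 × 360 = 2160.

2160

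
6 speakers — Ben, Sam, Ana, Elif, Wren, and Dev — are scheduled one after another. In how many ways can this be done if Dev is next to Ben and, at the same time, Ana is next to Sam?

Treat {Dev,Ben} as one block (2 orders) and {Ana,Sam} as another (2 orders).
That leaves 4 units to arrange: 2 × 2 × 4! = 4 × 24 = 96.

96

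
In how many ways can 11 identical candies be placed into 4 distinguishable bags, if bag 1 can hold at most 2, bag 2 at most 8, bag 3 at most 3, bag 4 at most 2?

Ignoring the caps, the number of non-negative solutions to x_1+…+x_4 = 11 is C(14,3) = 364.
Subtract solutions that violate a single cap (substitute x_i' = x_i − (cap_i+1)): x_1 ≥ 3 gives C(11,3) = 165; x_2 ≥ 9 gives C(5,3) = 10; x_3 ≥ 4 gives C(10,3) = 120; x_4 ≥ 3 gives C(11,3) = 165. Together 460.
Add back pairs where two caps are both exceeded: 0 + 35 + 56 + 0 + 0 + 35 = 126.
Subtract triples: 0 + 0 + 4 + 0 = 4.
By inclusion–exclusion the count is 364 − 460 + 126 − 4 = 26.

26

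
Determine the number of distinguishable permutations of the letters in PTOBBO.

Letter multiplicities in PTOBBO: B×2, O×2, P×1, T×1.
Dividing 6! = 720 by 2!·2! = 4 for the repeated letters gives 180.

180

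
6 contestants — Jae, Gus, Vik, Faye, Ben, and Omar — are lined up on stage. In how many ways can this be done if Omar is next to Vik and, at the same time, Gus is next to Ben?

Treat {Omar,Vik} as one block (2 orders) and {Gus,Ben} as another (2 orders).
That leaves 4 units to arrange: 2 × 2 × 4! = 4 × 24 = 96.

96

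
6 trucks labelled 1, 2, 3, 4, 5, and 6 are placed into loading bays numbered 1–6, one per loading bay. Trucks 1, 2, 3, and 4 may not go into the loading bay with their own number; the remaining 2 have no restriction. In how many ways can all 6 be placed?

362

Let Aᵢ (for 1 ≤ i ≤ 4) be the placements that put truck i in its forbidden loading bay. Any j of these fix j positions, leaving (6−j)! ways to fill the rest, and there are C(4,j) ways to pick which j.
By inclusion–exclusion, the number of valid placements is Σ_{j=0}^{4} (−1)^j C(4,j)·(6−j)!.
Computing: 720 − 480 + 144 − 24 + 2 = 362.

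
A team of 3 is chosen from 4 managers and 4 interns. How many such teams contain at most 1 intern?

Split by how many interns are chosen (0 through 1).
Sum: C(4,0)·C(4,3) + C(4,1)·C(4,2) = 4 + 24 = 28.

28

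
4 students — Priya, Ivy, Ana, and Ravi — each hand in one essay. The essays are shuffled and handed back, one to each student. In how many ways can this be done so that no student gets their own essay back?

Let Aᵢ be the assignments in which student i gets their own essay. We want the size of the complement of A₁∪…∪A_4.
By inclusion–exclusion this is Σ_{j=0}^{4} (−1)^j C(4,j)·(4−j)!.
Computing: 24 − 24 + 12 − 4 + 1 = 9.

9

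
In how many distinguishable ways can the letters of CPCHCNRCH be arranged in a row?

7560

The 9 letters of CPCHCNRCH have repeats: C appearing 4 times and H appearing twice.
The number of distinct arrangements is 9!/(4!·2!) = 362880/48 = 7560.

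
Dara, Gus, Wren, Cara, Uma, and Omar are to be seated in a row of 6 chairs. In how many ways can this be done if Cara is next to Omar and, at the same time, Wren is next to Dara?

Treat {Cara,Omar} as one block (2 orders) and {Wren,Dara} as another (2 orders).
That leaves 4 units to arrange: 2 × 2 × 4! = 4 × 24 = 96.

96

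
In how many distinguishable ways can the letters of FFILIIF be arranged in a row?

140

The 7 letters of FFILIIF have repeats: F appearing 3 times and I appearing 3 times.
So there are 7! / (3!·3!) = 140 distinguishable arrangements.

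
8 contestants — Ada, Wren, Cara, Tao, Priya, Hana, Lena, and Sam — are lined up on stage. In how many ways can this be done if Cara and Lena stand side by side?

10080

Treat {Cara, Lena} as a single unit. There are 7 units to order, and the pair itself can be ordered 2 ways.
So the count is 2·(7)! = 10080.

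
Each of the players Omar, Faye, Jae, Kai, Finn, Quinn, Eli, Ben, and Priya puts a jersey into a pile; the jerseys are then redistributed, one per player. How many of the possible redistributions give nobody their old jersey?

This is the derangement count D_9: permutations of 9 items with no fixed point.
By inclusion–exclusion this is Σ_{j=0}^{9} (−1)^j C(9,j)·(9−j)!.
Computing: 362880 − 362880 + 181440 − 60480 + 15120 − 3024 + 504 − 72 + 9 − 1 = 133496.

133496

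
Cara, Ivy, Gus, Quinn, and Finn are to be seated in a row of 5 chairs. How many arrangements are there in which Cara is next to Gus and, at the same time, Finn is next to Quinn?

24

Treat {Cara,Gus} as one block (2 orders) and {Finn,Quinn} as another (2 orders).
That leaves 3 units to arrange: 2 × 2 × 3! = 4 × 6 = 24.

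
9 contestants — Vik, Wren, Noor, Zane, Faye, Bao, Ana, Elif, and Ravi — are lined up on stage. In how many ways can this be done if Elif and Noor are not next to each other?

Of the 9! = 362880 arrangements, those with Elif and Noor adjacent number 2 × 8! = 80640 (treat the pair as a block with 2 internal orders).
Complementary counting: 362880 − 80640 = 282240.

282240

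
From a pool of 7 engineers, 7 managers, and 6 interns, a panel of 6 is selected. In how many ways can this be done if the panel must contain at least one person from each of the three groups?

32340

Total 6-person selections from all 20: C(20,6) = 38760.
Selections missing a whole group: no engineers → C(13,6) = 1716; no managers → C(13,6) = 1716; no interns → C(14,6) = 3003.
Add back selections omitting two groups (i.e. drawn from a single group): C(7,6) + C(7,6) + C(6,6) = 15.
By inclusion–exclusion: 38760 − 6435 + 15 = 32340.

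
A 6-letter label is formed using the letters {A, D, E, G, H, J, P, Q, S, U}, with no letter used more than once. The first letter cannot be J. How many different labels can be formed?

The first letter has 10−1 = 9 choices (anything except J).
The remaining 5 letters are filled from the other 9 symbols without repetition: 9 × 8 × 7 × 6 × 5 = 15120.
Total: 9 × 15120 = 136080.

136080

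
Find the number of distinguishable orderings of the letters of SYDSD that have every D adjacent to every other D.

Treat the 2 copies of D as a single block. The multiset to arrange is then {DD, S, S, Y}, 4 items in all.
That gives (4)!/(2!) = 12 arrangements.

12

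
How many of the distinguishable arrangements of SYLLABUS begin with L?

2520

Fix L in the first position and arrange the remaining 7 letters.
Those 7 letters have S appearing twice, giving (7)!/(2!) = 2520.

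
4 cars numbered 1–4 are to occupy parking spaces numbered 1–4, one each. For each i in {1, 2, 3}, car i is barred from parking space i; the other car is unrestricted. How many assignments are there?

Let Aᵢ (for i ∈ {1, 2, 3}) be the placements that put car i in its forbidden parking space. Any j of these fix j positions, leaving (4−j)! ways to fill the rest, and there are C(3,j) ways to pick which j.
By inclusion–exclusion, the number of valid placements is Σ_{j=0}^{3} (−1)^j C(3,j)·(4−j)!.
Computing: 24 − 18 + 6 − 1 = 11.

11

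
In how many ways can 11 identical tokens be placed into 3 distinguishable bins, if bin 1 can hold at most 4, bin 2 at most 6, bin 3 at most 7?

Ignoring the caps, the number of non-negative solutions to x_1+…+x_3 = 11 is C(13,2) = 78.
Subtract solutions that violate a single cap (substitute x_i' = x_i − (cap_i+1)): x_1 ≥ 5 gives C(8,2) = 28; x_2 ≥ 7 gives C(6,2) = 15; x_3 ≥ 8 gives C(5,2) = 10. Together 53.
No two caps can be exceeded simultaneously, so the pair terms are all 0.
By inclusion–exclusion the count is 78 − 53 + 0 = 25.

25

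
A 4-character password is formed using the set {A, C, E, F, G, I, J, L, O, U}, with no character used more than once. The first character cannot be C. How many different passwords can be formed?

The first character has 10−1 = 9 choices (anything except C).
The remaining 3 characters are filled from the other 9 symbols without repetition: 9 × 8 × 7 = 504.
Total: 9 × 504 = 4536.

4536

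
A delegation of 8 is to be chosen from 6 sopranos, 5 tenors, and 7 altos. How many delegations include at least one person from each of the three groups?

Total 8-person selections from all 18: C(18,8) = 43758.
Selections missing a whole group: no sopranos → C(12,8) = 495; no tenors → C(13,8) = 1287; no altos → C(11,8) = 165.
Add back selections omitting two groups (i.e. drawn from a single group): C(6,8) + C(5,8) + C(7,8) = 0.
By inclusion–exclusion: 43758 − 1947 + 0 = 41811.

41811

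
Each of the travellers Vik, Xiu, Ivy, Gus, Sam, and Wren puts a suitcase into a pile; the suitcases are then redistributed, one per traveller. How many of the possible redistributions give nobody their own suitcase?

Count assignments avoiding every fixed point. For any j of the 6 travellers fixed to their own suitcase, the other 6−j can be arranged in (6−j)! ways.
By inclusion–exclusion this is Σ_{j=0}^{6} (−1)^j C(6,j)·(6−j)!.
Computing: 720 − 720 + 360 − 120 + 30 − 6 + 1 = 265.

265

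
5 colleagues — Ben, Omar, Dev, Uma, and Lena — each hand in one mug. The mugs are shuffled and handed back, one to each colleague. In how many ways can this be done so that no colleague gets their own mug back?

44

This is the derangement count D_5: permutations of 5 items with no fixed point.
By inclusion–exclusion this is Σ_{j=0}^{5} (−1)^j C(5,j)·(5−j)!.
Computing: 120 − 120 + 60 − 20 + 5 − 1 = 44.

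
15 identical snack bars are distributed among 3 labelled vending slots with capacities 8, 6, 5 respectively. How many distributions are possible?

Ignoring the caps, the number of non-negative solutions to x_1+…+x_3 = 15 is C(17,2) = 136.
Subtract solutions that violate a single cap (substitute x_i' = x_i − (cap_i+1)): x_1 ≥ 9 gives C(8,2) = 28; x_2 ≥ 7 gives C(10,2) = 45; x_3 ≥ 6 gives C(11,2) = 55. Together 128.
Add back pairs where two caps are both exceeded: 0 + 1 + 6 = 7.
By inclusion–exclusion the count is 136 − 128 + 7 = 15.

15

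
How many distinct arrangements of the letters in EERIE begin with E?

With the first slot taken by E, it remains to arrange the other 4 letters (ERIE).
Those 4 letters have E appearing twice, giving (4)!/(2!) = 12.

12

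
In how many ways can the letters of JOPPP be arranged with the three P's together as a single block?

Treat the 3 copies of P as a single block. The multiset to arrange is then {PPP, J, O}, 3 items in all.
All 3 items are distinct, so there are (3)! = 6 arrangements.

6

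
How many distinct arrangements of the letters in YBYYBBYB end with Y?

Fix Y in the last position and arrange the remaining 7 letters.
Those 7 letters have B appearing 4 times and Y appearing 3 times, giving (7)!/(4!·3!) = 35.

35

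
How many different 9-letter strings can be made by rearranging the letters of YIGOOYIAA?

22680

The 9 letters of YIGOOYIAA have repeats: A appearing twice, I appearing twice, O appearing twice, and Y appearing twice.
The number of distinct arrangements is 9!/(2!·2!·2!·2!) = 362880/16 = 22680.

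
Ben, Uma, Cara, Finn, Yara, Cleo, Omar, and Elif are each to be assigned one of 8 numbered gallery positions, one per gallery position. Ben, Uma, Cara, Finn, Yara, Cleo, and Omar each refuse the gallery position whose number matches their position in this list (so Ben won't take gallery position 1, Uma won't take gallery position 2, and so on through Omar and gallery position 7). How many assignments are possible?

16687

Let Aᵢ (for 1 ≤ i ≤ 7) be the placements that put person i in their forbidden gallery position. Any j of these fix j positions, leaving (8−j)! ways to fill the rest, and there are C(7,j) ways to pick which j.
By inclusion–exclusion, the number of valid placements is Σ_{j=0}^{7} (−1)^j C(7,j)·(8−j)!.
Computing: 40320 − 35280 + 15120 − 4200 + 840 − 126 + 14 − 1 = 16687.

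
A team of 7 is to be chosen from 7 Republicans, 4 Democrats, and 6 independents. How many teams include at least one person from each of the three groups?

With no constraint there are C(17,7) = 19448 possible selections.
Selections missing a whole group: no Republicans → C(10,7) = 120; no Democrats → C(13,7) = 1716; no independents → C(11,7) = 330.
Add back selections omitting two groups (i.e. drawn from a single group): C(7,7) + C(4,7) + C(6,7) = 1.
By inclusion–exclusion: 19448 − 2166 + 1 = 17283.

17283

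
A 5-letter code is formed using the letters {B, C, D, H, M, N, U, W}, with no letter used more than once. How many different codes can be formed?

6720

With no repetition, fill the 5 letters in order: 8 choices, then 7, down to 4.
That product is 8 × 7 × 6 × 5 × 4 = 6720.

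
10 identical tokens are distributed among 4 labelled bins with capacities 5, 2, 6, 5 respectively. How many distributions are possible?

85

By stars and bars, unrestricted non-negative solutions to x_1+…+x_4 = 10 number C(10+3,3) = 286.
Subtract solutions that violate a single cap (substitute x_i' = x_i − (cap_i+1)): x_1 ≥ 6 gives C(7,3) = 35; x_2 ≥ 3 gives C(10,3) = 120; x_3 ≥ 7 gives C(6,3) = 20; x_4 ≥ 6 gives C(7,3) = 35. Together 210.
Add back pairs where two caps are both exceeded: 4 + 0 + 0 + 1 + 4 + 0 = 9.
By inclusion–exclusion the count is 286 − 210 + 9 = 85.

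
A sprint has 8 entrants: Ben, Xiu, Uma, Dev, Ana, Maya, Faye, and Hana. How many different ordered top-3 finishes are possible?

336

There are 8 choices for 1st place, 7 for 2nd, and 6 for 3rd.
That gives 8 × 7 × 6 = 336.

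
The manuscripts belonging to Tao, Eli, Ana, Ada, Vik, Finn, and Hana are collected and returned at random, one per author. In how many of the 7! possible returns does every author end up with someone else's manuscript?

This is the derangement count D_7: permutations of 7 items with no fixed point.
By inclusion–exclusion this is Σ_{j=0}^{7} (−1)^j C(7,j)·(7−j)!.
Computing: 5040 − 5040 + 2520 − 840 + 210 − 42 + 7 − 1 = 1854.

1854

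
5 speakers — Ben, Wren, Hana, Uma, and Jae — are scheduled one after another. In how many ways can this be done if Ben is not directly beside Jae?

Of the 5! = 120 arrangements, those with Ben and Jae adjacent number 2 × 4! = 48 (treat the pair as a block with 2 internal orders).
Complementary counting: 120 − 48 = 72.

72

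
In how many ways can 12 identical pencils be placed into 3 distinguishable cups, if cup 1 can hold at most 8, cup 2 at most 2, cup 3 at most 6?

12

Without the upper bounds there are C(14,2) = 91 ways to split 12 among 3 cups.
Subtract solutions that violate a single cap (substitute x_i' = x_i − (cap_i+1)): x_1 ≥ 9 gives C(5,2) = 10; x_2 ≥ 3 gives C(11,2) = 55; x_3 ≥ 7 gives C(7,2) = 21. Together 86.
Add back pairs where two caps are both exceeded: 1 + 0 + 6 = 7.
By inclusion–exclusion the count is 91 − 86 + 7 = 12.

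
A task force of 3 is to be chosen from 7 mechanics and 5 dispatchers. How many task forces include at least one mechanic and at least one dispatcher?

175

Total 3-person selections from all 12: C(12,3) = 220.
Selections missing a whole group: no mechanics → C(5,3) = 10; no dispatchers → C(7,3) = 35.
Both groups omitted at once is impossible, so 220 − 45 = 175.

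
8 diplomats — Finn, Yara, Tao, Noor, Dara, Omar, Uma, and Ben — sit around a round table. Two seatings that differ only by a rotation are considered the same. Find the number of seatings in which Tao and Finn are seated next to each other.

Glue Tao and Finn into a block (2 internal orders). Seating 7 units around a circle gives (6)! arrangements.
So 2 × (6)! = 2 × 720 = 1440.

1440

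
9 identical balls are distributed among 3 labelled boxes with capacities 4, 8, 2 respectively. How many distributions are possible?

By stars and bars, unrestricted non-negative solutions to x_1+…+x_3 = 9 number C(9+2,2) = 55.
Subtract solutions that violate a single cap (substitute x_i' = x_i − (cap_i+1)): x_1 ≥ 5 gives C(6,2) = 15; x_2 ≥ 9 gives C(2,2) = 1; x_3 ≥ 3 gives C(8,2) = 28. Together 44.
Add back pairs where two caps are both exceeded: 0 + 3 + 0 = 3.
By inclusion–exclusion the count is 55 − 44 + 3 = 14.

14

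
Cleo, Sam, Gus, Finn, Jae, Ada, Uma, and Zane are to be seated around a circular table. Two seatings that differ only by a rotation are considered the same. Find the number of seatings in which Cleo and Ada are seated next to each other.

1440

Treat {Cleo, Ada} as one unit (2 internal orders) and seat the resulting 7 units around the table: (6)! circular arrangements.
So 2 × (6)! = 2 × 720 = 1440.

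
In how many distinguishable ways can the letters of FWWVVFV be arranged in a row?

210

Letter multiplicities in FWWVVFV: F×2, V×3, W×2.
Dividing 7! = 5040 by 3!·2!·2! = 24 for the repeated letters gives 210.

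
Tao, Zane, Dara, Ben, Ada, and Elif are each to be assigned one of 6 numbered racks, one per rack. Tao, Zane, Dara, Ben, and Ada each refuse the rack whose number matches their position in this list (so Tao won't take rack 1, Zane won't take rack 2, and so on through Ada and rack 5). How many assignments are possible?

309

Let Aᵢ (for 1 ≤ i ≤ 5) be the placements that put person i in their forbidden rack. Any j of these fix j positions, leaving (6−j)! ways to fill the rest, and there are C(5,j) ways to pick which j.
By inclusion–exclusion, the number of valid placements is Σ_{j=0}^{5} (−1)^j C(5,j)·(6−j)!.
Computing: 720 − 600 + 240 − 60 + 10 − 1 = 309.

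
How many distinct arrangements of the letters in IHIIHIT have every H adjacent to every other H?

30

Treat the 2 copies of H as a single block. The multiset to arrange is then {HH, I, I, I, I, T}, 6 items in all.
That gives (6)!/(4!) = 30 arrangements.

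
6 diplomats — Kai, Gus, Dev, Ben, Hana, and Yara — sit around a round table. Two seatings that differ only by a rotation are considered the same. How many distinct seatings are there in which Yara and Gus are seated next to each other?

48

Treat {Yara, Gus} as one unit (2 internal orders) and seat the resulting 5 units around the table: (4)! circular arrangements.
So 2 × (4)! = 2 × 24 = 48.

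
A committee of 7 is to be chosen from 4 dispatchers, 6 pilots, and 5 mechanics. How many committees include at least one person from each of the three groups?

Total 7-person selections from all 15: C(15,7) = 6435.
Selections missing a whole group: no dispatchers → C(11,7) = 330; no pilots → C(9,7) = 36; no mechanics → C(10,7) = 120.
Add back selections omitting two groups (i.e. drawn from a single group): C(4,7) + C(6,7) + C(5,7) = 0.
By inclusion–exclusion: 6435 − 486 + 0 = 5949.

5949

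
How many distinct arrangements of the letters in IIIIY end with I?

4

Fix I in the last position and arrange the remaining 4 letters.
Those 4 letters have I appearing 3 times, giving (4)!/(3!) = 4.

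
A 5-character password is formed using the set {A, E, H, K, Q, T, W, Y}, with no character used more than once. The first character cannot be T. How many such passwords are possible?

The first character has 8−1 = 7 choices (anything except T).
The remaining 4 characters are filled from the other 7 symbols without repetition: 7 × 6 × 5 × 4 = 840.
Total: 7 × 840 = 5880.

5880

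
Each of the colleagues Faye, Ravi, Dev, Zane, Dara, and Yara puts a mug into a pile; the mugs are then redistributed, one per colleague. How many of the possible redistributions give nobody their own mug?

Count assignments avoiding every fixed point. For any j of the 6 colleagues fixed to their own mug, the other 6−j can be arranged in (6−j)! ways.
By inclusion–exclusion this is Σ_{j=0}^{6} (−1)^j C(6,j)·(6−j)!.
Computing: 720 − 720 + 360 − 120 + 30 − 6 + 1 = 265.

265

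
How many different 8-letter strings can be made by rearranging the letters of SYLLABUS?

10080

The 8 letters of SYLLABUS have repeats: L appearing twice and S appearing twice.
The number of distinct arrangements is 8!/(2!·2!) = 40320/4 = 10080.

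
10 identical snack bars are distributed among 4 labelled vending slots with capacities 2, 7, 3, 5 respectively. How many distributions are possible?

62

By stars and bars, unrestricted non-negative solutions to x_1+…+x_4 = 10 number C(10+3,3) = 286.
Subtract solutions that violate a single cap (substitute x_i' = x_i − (cap_i+1)): x_1 ≥ 3 gives C(10,3) = 120; x_2 ≥ 8 gives C(5,3) = 10; x_3 ≥ 4 gives C(9,3) = 84; x_4 ≥ 6 gives C(7,3) = 35. Together 249.
Add back pairs where two caps are both exceeded: 0 + 20 + 4 + 0 + 0 + 1 = 25.
By inclusion–exclusion the count is 286 − 249 + 25 = 62.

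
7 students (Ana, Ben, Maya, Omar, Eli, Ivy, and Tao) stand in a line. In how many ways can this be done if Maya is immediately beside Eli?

1440

Place the 5 others and the Maya-Eli pair as 6 objects in a line; the pair has 2 internal arrangements.
That gives 2 × 6! = 2 × 720 = 1440.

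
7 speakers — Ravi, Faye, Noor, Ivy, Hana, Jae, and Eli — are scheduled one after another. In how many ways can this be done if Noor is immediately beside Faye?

1440

Treat {Noor, Faye} as a single unit. There are 6 units to order, and the pair itself can be ordered 2 ways.
That gives 2 × 6! = 2 × 720 = 1440.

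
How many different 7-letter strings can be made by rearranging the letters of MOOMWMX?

Letter multiplicities in MOOMWMX: M×3, O×2, W×1, X×1.
Dividing 7! = 5040 by 3!·2! = 12 for the repeated letters gives 420.

420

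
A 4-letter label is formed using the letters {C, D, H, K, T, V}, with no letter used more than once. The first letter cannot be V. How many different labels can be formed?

The first letter has 6−1 = 5 choices (anything except V).
The remaining 3 letters are filled from the other 5 symbols without repetition: 5 × 4 × 3 = 60.
Total: 5 × 60 = 300.

300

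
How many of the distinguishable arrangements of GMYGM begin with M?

Fix M in the first position and arrange the remaining 4 letters.
Those 4 letters have G appearing twice, giving (4)!/(2!) = 12.

12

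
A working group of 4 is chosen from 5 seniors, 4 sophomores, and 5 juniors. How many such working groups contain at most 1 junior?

546

Split by how many juniors are chosen (0 through 1).
Sum: C(5,0)·C(9,4) + C(5,1)·C(9,3) = 126 + 420 = 546.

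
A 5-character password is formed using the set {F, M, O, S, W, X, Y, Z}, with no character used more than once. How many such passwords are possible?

6720

Choose and order 5 of the 8 symbols: the first character has 8 options, the next 7, and so on down to 4.
8 × 7 × 6 × 5 × 4 = 6720.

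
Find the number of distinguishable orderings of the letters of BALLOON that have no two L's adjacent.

Total arrangements of BALLOON: 7!/(2!·2!) = 1260.
Arrangements with the L's together: treat LL as one letter, giving (6)!/(2!) = 360.
Subtracting, 1260 − 360 = 900 arrangements keep the L's apart.

900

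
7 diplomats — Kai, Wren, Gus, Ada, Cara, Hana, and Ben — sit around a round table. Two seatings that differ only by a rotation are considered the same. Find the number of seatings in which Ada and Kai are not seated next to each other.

480

All circular seatings of 7 people number (6)! = 720.
Those with Ada next to Kai: fuse the pair into one unit and seat 6 units around a circle — 2·(5)! = 240.
Subtracting, 720 − 240 = 480.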